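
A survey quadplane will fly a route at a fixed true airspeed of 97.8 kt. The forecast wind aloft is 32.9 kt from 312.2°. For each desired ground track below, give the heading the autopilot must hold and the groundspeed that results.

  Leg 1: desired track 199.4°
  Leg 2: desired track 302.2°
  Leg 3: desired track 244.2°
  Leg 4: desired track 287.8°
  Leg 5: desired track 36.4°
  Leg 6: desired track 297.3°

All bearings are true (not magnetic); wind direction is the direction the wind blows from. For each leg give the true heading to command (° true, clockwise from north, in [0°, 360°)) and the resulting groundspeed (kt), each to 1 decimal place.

Leg 1: heading=217.5°, groundspeed=105.7 kt
Leg 2: heading=305.5°, groundspeed=65.2 kt
Leg 3: heading=262.4°, groundspeed=80.6 kt
Leg 4: heading=295.8°, groundspeed=66.9 kt
Leg 5: heading=16.8°, groundspeed=88.8 kt
Leg 6: heading=302.3°, groundspeed=65.6 kt

Leg 1: desired track 199.4°; wind correction +18.1° → command heading 217.5°, groundspeed 105.7 kt
Leg 2: desired track 302.2°; wind correction +3.3° → command heading 305.5°, groundspeed 65.2 kt
Leg 3: desired track 244.2°; wind correction +18.2° → command heading 262.4°, groundspeed 80.6 kt
Leg 4: desired track 287.8°; wind correction +8.0° → command heading 295.8°, groundspeed 66.9 kt
Leg 5: desired track 36.4°; wind correction -19.6° → command heading 16.8°, groundspeed 88.8 kt
Leg 6: desired track 297.3°; wind correction +5.0° → command heading 302.3°, groundspeed 65.6 kt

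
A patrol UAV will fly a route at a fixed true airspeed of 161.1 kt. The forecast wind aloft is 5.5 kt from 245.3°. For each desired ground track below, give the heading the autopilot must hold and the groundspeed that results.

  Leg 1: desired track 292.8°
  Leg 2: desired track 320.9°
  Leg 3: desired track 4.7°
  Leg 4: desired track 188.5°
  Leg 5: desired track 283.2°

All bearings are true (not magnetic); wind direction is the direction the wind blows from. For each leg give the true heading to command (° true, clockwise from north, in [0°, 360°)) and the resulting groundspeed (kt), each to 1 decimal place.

Leg 1: heading=291.4°, groundspeed=157.3 kt
Leg 2: heading=319.0°, groundspeed=159.6 kt
Leg 3: heading=3.0°, groundspeed=163.7 kt
Leg 4: heading=190.1°, groundspeed=158.0 kt
Leg 5: heading=282.0°, groundspeed=156.7 kt

Leg 1: desired track 292.8°; wind correction -1.4° → command heading 291.4°, groundspeed 157.3 kt
Leg 2: desired track 320.9°; wind correction -1.9° → command heading 319.0°, groundspeed 159.6 kt
Leg 3: desired track 4.7°; wind correction -1.7° → command heading 3.0°, groundspeed 163.7 kt
Leg 4: desired track 188.5°; wind correction +1.6° → command heading 190.1°, groundspeed 158.0 kt
Leg 5: desired track 283.2°; wind correction -1.2° → command heading 282.0°, groundspeed 156.7 kt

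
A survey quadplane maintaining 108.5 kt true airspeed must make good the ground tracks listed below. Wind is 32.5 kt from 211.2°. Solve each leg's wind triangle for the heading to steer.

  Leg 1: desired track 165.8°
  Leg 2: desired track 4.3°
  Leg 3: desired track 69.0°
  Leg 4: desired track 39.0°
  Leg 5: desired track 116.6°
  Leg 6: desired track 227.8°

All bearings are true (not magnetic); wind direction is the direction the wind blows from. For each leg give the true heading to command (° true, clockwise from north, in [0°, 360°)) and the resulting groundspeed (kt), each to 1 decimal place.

Leg 1: heading=178.1°, groundspeed=83.2 kt
Leg 2: heading=356.5°, groundspeed=136.5 kt
Leg 3: heading=79.6°, groundspeed=132.3 kt
Leg 4: heading=41.3°, groundspeed=140.6 kt
Leg 5: heading=134.0°, groundspeed=106.2 kt
Leg 6: heading=222.9°, groundspeed=77.0 kt

Leg 1: desired track 165.8°; wind correction +12.3° → command heading 178.1°, groundspeed 83.2 kt
Leg 2: desired track 4.3°; wind correction -7.8° → command heading 356.5°, groundspeed 136.5 kt
Leg 3: desired track 69.0°; wind correction +10.6° → command heading 79.6°, groundspeed 132.3 kt
Leg 4: desired track 39.0°; wind correction +2.3° → command heading 41.3°, groundspeed 140.6 kt
Leg 5: desired track 116.6°; wind correction +17.4° → command heading 134.0°, groundspeed 106.2 kt
Leg 6: desired track 227.8°; wind correction -4.9° → command heading 222.9°, groundspeed 77.0 kt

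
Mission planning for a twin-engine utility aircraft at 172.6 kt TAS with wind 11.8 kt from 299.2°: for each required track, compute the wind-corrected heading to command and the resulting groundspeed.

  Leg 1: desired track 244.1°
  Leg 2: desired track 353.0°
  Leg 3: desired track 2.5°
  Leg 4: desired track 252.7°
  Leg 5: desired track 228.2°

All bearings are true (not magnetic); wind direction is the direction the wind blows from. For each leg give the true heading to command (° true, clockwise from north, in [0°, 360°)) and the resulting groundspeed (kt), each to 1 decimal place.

Leg 1: heading=247.3°, groundspeed=165.6 kt
Leg 2: heading=349.8°, groundspeed=165.4 kt
Leg 3: heading=359.0°, groundspeed=167.0 kt
Leg 4: heading=255.5°, groundspeed=164.3 kt
Leg 5: heading=231.9°, groundspeed=168.4 kt

Leg 1: desired track 244.1°; wind correction +3.2° → command heading 247.3°, groundspeed 165.6 kt
Leg 2: desired track 353.0°; wind correction -3.2° → command heading 349.8°, groundspeed 165.4 kt
Leg 3: desired track 2.5°; wind correction -3.5° → command heading 359.0°, groundspeed 167.0 kt
Leg 4: desired track 252.7°; wind correction +2.8° → command heading 255.5°, groundspeed 164.3 kt
Leg 5: desired track 228.2°; wind correction +3.7° → command heading 231.9°, groundspeed 168.4 kt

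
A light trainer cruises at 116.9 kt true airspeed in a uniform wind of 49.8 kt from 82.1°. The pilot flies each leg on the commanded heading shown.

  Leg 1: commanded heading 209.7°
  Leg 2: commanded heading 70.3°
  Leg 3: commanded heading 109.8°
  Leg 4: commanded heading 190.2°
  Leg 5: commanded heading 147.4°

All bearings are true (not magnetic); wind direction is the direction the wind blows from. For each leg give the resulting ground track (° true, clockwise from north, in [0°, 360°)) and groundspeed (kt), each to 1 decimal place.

Leg 1: heading 209.7°; drift +15.0° → track 224.7°, groundspeed 152.5 kt
Leg 2: heading 70.3°; drift -8.5° → track 61.8°, groundspeed 68.9 kt
Leg 3: heading 109.8°; drift +17.6° → track 127.4°, groundspeed 76.4 kt
Leg 4: heading 190.2°; drift +19.7° → track 209.9°, groundspeed 140.6 kt
Leg 5: heading 147.4°; drift +25.2° → track 172.6°, groundspeed 106.2 kt

Leg 1: track=224.7°, groundspeed=152.5 kt
Leg 2: track=61.8°, groundspeed=68.9 kt
Leg 3: track=127.4°, groundspeed=76.4 kt
Leg 4: track=209.9°, groundspeed=140.6 kt
Leg 5: track=172.6°, groundspeed=106.2 kt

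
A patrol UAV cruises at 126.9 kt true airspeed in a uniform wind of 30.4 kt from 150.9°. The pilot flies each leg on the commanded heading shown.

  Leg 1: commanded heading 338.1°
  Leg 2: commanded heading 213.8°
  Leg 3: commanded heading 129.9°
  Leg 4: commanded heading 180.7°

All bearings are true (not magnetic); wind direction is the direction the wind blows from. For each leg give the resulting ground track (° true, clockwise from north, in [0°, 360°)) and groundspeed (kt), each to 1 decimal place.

Leg 1: heading 338.1°; drift -1.4° → track 336.7°, groundspeed 157.1 kt
Leg 2: heading 213.8°; drift +13.5° → track 227.3°, groundspeed 116.2 kt
Leg 3: heading 129.9°; drift -6.3° → track 123.6°, groundspeed 99.1 kt
Leg 4: heading 180.7°; drift +8.5° → track 189.2°, groundspeed 101.6 kt

Leg 1: track=336.7°, groundspeed=157.1 kt
Leg 2: track=227.3°, groundspeed=116.2 kt
Leg 3: track=123.6°, groundspeed=99.1 kt
Leg 4: track=189.2°, groundspeed=101.6 kt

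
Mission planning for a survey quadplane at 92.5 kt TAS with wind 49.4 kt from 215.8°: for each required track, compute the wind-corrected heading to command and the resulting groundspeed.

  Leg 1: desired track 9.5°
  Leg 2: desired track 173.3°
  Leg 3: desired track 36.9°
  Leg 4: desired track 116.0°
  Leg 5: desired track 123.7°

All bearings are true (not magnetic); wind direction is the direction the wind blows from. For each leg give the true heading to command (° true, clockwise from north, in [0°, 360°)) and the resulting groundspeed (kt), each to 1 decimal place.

Leg 1: desired track 9.5°; wind correction -13.7° → command heading 355.8°, groundspeed 134.2 kt
Leg 2: desired track 173.3°; wind correction +21.1° → command heading 194.4°, groundspeed 49.8 kt
Leg 3: desired track 36.9°; wind correction +0.6° → command heading 37.5°, groundspeed 141.9 kt
Leg 4: desired track 116.0°; wind correction +31.8° → command heading 147.8°, groundspeed 87.1 kt
Leg 5: desired track 123.7°; wind correction +32.3° → command heading 156.0°, groundspeed 80.0 kt

Leg 1: heading=355.8°, groundspeed=134.2 kt
Leg 2: heading=194.4°, groundspeed=49.8 kt
Leg 3: heading=37.5°, groundspeed=141.9 kt
Leg 4: heading=147.8°, groundspeed=87.1 kt
Leg 5: heading=156.0°, groundspeed=80.0 kt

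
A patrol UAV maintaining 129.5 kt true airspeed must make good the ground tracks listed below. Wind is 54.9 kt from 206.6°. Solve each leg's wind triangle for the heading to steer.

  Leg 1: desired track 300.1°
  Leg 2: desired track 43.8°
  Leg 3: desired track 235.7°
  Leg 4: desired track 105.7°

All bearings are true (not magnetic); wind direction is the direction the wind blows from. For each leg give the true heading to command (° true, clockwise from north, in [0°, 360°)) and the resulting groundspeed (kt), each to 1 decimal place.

Leg 1: desired track 300.1°; wind correction -25.0° → command heading 275.1°, groundspeed 120.7 kt
Leg 2: desired track 43.8°; wind correction +7.2° → command heading 51.0°, groundspeed 180.9 kt
Leg 3: desired track 235.7°; wind correction -11.9° → command heading 223.8°, groundspeed 78.7 kt
Leg 4: desired track 105.7°; wind correction +24.6° → command heading 130.3°, groundspeed 128.1 kt

Leg 1: heading=275.1°, groundspeed=120.7 kt
Leg 2: heading=51.0°, groundspeed=180.9 kt
Leg 3: heading=223.8°, groundspeed=78.7 kt
Leg 4: heading=130.3°, groundspeed=128.1 kt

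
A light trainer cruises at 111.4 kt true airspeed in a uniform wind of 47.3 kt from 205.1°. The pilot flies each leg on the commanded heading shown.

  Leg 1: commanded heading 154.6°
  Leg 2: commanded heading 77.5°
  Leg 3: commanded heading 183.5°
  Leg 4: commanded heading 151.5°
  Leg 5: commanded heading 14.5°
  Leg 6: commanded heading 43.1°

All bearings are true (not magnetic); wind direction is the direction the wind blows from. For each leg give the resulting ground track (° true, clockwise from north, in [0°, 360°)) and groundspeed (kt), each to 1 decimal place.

Leg 1: track=130.4°, groundspeed=89.1 kt
Leg 2: track=62.5°, groundspeed=145.2 kt
Leg 3: track=169.0°, groundspeed=69.6 kt
Leg 4: track=126.9°, groundspeed=91.6 kt
Leg 5: track=17.7°, groundspeed=158.1 kt
Leg 6: track=37.8°, groundspeed=157.1 kt

Leg 1: heading 154.6°; drift -24.2° → track 130.4°, groundspeed 89.1 kt
Leg 2: heading 77.5°; drift -15.0° → track 62.5°, groundspeed 145.2 kt
Leg 3: heading 183.5°; drift -14.5° → track 169.0°, groundspeed 69.6 kt
Leg 4: heading 151.5°; drift -24.6° → track 126.9°, groundspeed 91.6 kt
Leg 5: heading 14.5°; drift +3.2° → track 17.7°, groundspeed 158.1 kt
Leg 6: heading 43.1°; drift -5.3° → track 37.8°, groundspeed 157.1 kt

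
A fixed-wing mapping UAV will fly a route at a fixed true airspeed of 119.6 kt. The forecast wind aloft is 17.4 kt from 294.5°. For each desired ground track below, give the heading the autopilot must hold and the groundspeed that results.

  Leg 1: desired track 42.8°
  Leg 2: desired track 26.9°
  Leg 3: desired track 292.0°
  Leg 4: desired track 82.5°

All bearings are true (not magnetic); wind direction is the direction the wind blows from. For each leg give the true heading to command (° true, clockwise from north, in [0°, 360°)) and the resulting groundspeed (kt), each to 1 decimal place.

Leg 1: heading=34.9°, groundspeed=123.9 kt
Leg 2: heading=18.5°, groundspeed=119.1 kt
Leg 3: heading=292.4°, groundspeed=102.2 kt
Leg 4: heading=78.1°, groundspeed=134.0 kt

Leg 1: desired track 42.8°; wind correction -7.9° → command heading 34.9°, groundspeed 123.9 kt
Leg 2: desired track 26.9°; wind correction -8.4° → command heading 18.5°, groundspeed 119.1 kt
Leg 3: desired track 292.0°; wind correction +0.4° → command heading 292.4°, groundspeed 102.2 kt
Leg 4: desired track 82.5°; wind correction -4.4° → command heading 78.1°, groundspeed 134.0 kt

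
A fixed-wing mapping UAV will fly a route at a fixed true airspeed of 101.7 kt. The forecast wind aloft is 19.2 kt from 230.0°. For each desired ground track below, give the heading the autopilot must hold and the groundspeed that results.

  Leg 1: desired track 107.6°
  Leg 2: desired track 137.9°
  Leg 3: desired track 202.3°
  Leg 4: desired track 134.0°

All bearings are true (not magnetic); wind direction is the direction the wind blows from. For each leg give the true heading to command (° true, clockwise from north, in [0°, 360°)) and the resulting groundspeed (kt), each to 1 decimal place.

Leg 1: desired track 107.6°; wind correction +9.2° → command heading 116.8°, groundspeed 110.7 kt
Leg 2: desired track 137.9°; wind correction +10.9° → command heading 148.8°, groundspeed 100.6 kt
Leg 3: desired track 202.3°; wind correction +5.0° → command heading 207.3°, groundspeed 84.3 kt
Leg 4: desired track 134.0°; wind correction +10.8° → command heading 144.8°, groundspeed 101.9 kt

Leg 1: heading=116.8°, groundspeed=110.7 kt
Leg 2: heading=148.8°, groundspeed=100.6 kt
Leg 3: heading=207.3°, groundspeed=84.3 kt
Leg 4: heading=144.8°, groundspeed=101.9 kt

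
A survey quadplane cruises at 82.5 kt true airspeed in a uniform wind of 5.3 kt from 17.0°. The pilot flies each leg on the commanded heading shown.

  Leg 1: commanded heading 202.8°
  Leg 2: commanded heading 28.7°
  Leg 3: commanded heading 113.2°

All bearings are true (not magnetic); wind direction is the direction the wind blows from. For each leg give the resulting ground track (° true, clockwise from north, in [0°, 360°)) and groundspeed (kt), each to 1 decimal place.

Leg 1: heading 202.8°; drift -0.3° → track 202.5°, groundspeed 87.8 kt
Leg 2: heading 28.7°; drift +0.8° → track 29.5°, groundspeed 77.3 kt
Leg 3: heading 113.2°; drift +3.6° → track 116.8°, groundspeed 83.2 kt

Leg 1: track=202.5°, groundspeed=87.8 kt
Leg 2: track=29.5°, groundspeed=77.3 kt
Leg 3: track=116.8°, groundspeed=83.2 kt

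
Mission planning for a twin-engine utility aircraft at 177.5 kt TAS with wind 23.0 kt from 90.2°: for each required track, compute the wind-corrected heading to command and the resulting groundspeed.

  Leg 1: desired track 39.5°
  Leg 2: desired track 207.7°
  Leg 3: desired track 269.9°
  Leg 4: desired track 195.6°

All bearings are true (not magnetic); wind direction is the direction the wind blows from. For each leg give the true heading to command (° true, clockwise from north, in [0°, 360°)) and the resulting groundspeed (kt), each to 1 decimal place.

Leg 1: heading=45.3°, groundspeed=162.0 kt
Leg 2: heading=201.1°, groundspeed=186.9 kt
Leg 3: heading=269.9°, groundspeed=200.5 kt
Leg 4: heading=188.4°, groundspeed=182.2 kt

Leg 1: desired track 39.5°; wind correction +5.8° → command heading 45.3°, groundspeed 162.0 kt
Leg 2: desired track 207.7°; wind correction -6.6° → command heading 201.1°, groundspeed 186.9 kt
Leg 3: desired track 269.9°; wind correction +0.0° → command heading 269.9°, groundspeed 200.5 kt
Leg 4: desired track 195.6°; wind correction -7.2° → command heading 188.4°, groundspeed 182.2 kt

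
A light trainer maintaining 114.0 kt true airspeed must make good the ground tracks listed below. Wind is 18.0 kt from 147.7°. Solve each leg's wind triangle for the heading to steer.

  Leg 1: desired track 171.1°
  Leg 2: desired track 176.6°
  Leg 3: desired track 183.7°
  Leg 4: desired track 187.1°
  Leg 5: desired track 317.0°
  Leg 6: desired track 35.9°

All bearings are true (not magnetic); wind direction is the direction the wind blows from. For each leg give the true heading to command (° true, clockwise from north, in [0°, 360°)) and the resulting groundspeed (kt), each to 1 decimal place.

Leg 1: desired track 171.1°; wind correction -3.6° → command heading 167.5°, groundspeed 97.3 kt
Leg 2: desired track 176.6°; wind correction -4.4° → command heading 172.2°, groundspeed 97.9 kt
Leg 3: desired track 183.7°; wind correction -5.3° → command heading 178.4°, groundspeed 98.9 kt
Leg 4: desired track 187.1°; wind correction -5.8° → command heading 181.3°, groundspeed 99.5 kt
Leg 5: desired track 317.0°; wind correction -1.7° → command heading 315.3°, groundspeed 131.6 kt
Leg 6: desired track 35.9°; wind correction +8.4° → command heading 44.3°, groundspeed 119.5 kt

Leg 1: heading=167.5°, groundspeed=97.3 kt
Leg 2: heading=172.2°, groundspeed=97.9 kt
Leg 3: heading=178.4°, groundspeed=98.9 kt
Leg 4: heading=181.3°, groundspeed=99.5 kt
Leg 5: heading=315.3°, groundspeed=131.6 kt
Leg 6: heading=44.3°, groundspeed=119.5 kt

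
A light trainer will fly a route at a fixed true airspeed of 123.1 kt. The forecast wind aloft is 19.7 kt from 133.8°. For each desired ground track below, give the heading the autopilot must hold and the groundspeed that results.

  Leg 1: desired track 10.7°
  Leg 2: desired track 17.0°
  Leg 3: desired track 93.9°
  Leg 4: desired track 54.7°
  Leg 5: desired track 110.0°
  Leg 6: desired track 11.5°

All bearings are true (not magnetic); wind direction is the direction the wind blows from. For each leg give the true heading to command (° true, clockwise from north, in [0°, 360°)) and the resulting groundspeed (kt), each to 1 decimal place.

Leg 1: heading=18.4°, groundspeed=132.7 kt
Leg 2: heading=25.2°, groundspeed=130.7 kt
Leg 3: heading=99.8°, groundspeed=107.3 kt
Leg 4: heading=63.7°, groundspeed=117.8 kt
Leg 5: heading=113.7°, groundspeed=104.8 kt
Leg 6: heading=19.3°, groundspeed=132.5 kt

Leg 1: desired track 10.7°; wind correction +7.7° → command heading 18.4°, groundspeed 132.7 kt
Leg 2: desired track 17.0°; wind correction +8.2° → command heading 25.2°, groundspeed 130.7 kt
Leg 3: desired track 93.9°; wind correction +5.9° → command heading 99.8°, groundspeed 107.3 kt
Leg 4: desired track 54.7°; wind correction +9.0° → command heading 63.7°, groundspeed 117.8 kt
Leg 5: desired track 110.0°; wind correction +3.7° → command heading 113.7°, groundspeed 104.8 kt
Leg 6: desired track 11.5°; wind correction +7.8° → command heading 19.3°, groundspeed 132.5 kt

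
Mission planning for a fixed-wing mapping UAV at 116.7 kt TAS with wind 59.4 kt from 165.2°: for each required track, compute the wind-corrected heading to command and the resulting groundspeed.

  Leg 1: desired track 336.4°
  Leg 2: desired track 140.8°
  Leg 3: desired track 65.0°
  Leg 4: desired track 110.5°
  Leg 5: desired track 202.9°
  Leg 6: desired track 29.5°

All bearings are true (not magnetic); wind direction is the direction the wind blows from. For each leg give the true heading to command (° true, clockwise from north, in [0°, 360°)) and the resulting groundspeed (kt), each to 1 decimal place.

Leg 1: heading=331.9°, groundspeed=175.0 kt
Leg 2: heading=152.9°, groundspeed=60.0 kt
Leg 3: heading=95.1°, groundspeed=111.5 kt
Leg 4: heading=135.0°, groundspeed=71.8 kt
Leg 5: heading=184.8°, groundspeed=63.9 kt
Leg 6: heading=50.3°, groundspeed=151.6 kt

Leg 1: desired track 336.4°; wind correction -4.5° → command heading 331.9°, groundspeed 175.0 kt
Leg 2: desired track 140.8°; wind correction +12.1° → command heading 152.9°, groundspeed 60.0 kt
Leg 3: desired track 65.0°; wind correction +30.1° → command heading 95.1°, groundspeed 111.5 kt
Leg 4: desired track 110.5°; wind correction +24.5° → command heading 135.0°, groundspeed 71.8 kt
Leg 5: desired track 202.9°; wind correction -18.1° → command heading 184.8°, groundspeed 63.9 kt
Leg 6: desired track 29.5°; wind correction +20.8° → command heading 50.3°, groundspeed 151.6 kt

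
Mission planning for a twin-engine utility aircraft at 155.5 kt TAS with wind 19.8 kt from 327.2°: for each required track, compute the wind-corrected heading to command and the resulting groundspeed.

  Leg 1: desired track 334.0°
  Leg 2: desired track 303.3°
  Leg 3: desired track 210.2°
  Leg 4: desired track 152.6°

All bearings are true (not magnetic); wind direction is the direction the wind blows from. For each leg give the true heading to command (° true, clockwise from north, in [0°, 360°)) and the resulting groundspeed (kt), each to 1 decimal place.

Leg 1: desired track 334.0°; wind correction -0.9° → command heading 333.1°, groundspeed 135.8 kt
Leg 2: desired track 303.3°; wind correction +3.0° → command heading 306.3°, groundspeed 137.2 kt
Leg 3: desired track 210.2°; wind correction +6.5° → command heading 216.7°, groundspeed 163.5 kt
Leg 4: desired track 152.6°; wind correction +0.7° → command heading 153.3°, groundspeed 175.2 kt

Leg 1: heading=333.1°, groundspeed=135.8 kt
Leg 2: heading=306.3°, groundspeed=137.2 kt
Leg 3: heading=216.7°, groundspeed=163.5 kt
Leg 4: heading=153.3°, groundspeed=175.2 kt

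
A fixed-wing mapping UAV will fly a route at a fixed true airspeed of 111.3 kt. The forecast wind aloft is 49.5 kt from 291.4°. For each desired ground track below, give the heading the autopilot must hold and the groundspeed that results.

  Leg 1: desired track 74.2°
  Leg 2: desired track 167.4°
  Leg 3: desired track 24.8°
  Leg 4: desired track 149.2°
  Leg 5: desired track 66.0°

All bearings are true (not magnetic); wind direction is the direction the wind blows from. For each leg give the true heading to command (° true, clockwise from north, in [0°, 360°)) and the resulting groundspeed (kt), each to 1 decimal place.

Leg 1: heading=58.6°, groundspeed=146.6 kt
Leg 2: heading=189.0°, groundspeed=131.1 kt
Leg 3: heading=358.4°, groundspeed=102.7 kt
Leg 4: heading=165.0°, groundspeed=146.2 kt
Leg 5: heading=47.5°, groundspeed=140.3 kt

Leg 1: desired track 74.2°; wind correction -15.6° → command heading 58.6°, groundspeed 146.6 kt
Leg 2: desired track 167.4°; wind correction +21.6° → command heading 189.0°, groundspeed 131.1 kt
Leg 3: desired track 24.8°; wind correction -26.4° → command heading 358.4°, groundspeed 102.7 kt
Leg 4: desired track 149.2°; wind correction +15.8° → command heading 165.0°, groundspeed 146.2 kt
Leg 5: desired track 66.0°; wind correction -18.5° → command heading 47.5°, groundspeed 140.3 kt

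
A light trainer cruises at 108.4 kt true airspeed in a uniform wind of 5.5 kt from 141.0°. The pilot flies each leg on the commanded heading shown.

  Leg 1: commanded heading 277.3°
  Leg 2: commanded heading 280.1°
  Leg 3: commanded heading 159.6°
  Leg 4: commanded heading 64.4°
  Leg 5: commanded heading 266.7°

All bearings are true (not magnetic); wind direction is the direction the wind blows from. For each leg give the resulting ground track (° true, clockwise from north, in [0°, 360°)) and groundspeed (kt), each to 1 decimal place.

Leg 1: track=279.2°, groundspeed=112.4 kt
Leg 2: track=281.9°, groundspeed=112.6 kt
Leg 3: track=160.6°, groundspeed=103.2 kt
Leg 4: track=61.5°, groundspeed=107.3 kt
Leg 5: track=269.0°, groundspeed=111.7 kt

Leg 1: heading 277.3°; drift +1.9° → track 279.2°, groundspeed 112.4 kt
Leg 2: heading 280.1°; drift +1.8° → track 281.9°, groundspeed 112.6 kt
Leg 3: heading 159.6°; drift +1.0° → track 160.6°, groundspeed 103.2 kt
Leg 4: heading 64.4°; drift -2.9° → track 61.5°, groundspeed 107.3 kt
Leg 5: heading 266.7°; drift +2.3° → track 269.0°, groundspeed 111.7 kt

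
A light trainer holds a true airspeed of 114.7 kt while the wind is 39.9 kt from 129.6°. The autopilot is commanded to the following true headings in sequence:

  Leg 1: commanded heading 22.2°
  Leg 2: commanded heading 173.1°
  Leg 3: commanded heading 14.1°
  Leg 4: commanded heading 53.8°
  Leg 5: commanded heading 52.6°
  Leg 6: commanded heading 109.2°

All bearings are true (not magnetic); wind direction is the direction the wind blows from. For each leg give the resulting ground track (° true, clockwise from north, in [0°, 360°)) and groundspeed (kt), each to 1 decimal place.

Leg 1: heading 22.2°; drift -16.7° → track 5.5°, groundspeed 132.2 kt
Leg 2: heading 173.1°; drift +17.8° → track 190.9°, groundspeed 90.0 kt
Leg 3: heading 14.1°; drift -15.3° → track 358.8°, groundspeed 136.7 kt
Leg 4: heading 53.8°; drift -20.2° → track 33.6°, groundspeed 111.8 kt
Leg 5: heading 52.6°; drift -20.2° → track 32.4°, groundspeed 112.6 kt
Leg 6: heading 109.2°; drift -10.2° → track 99.0°, groundspeed 78.5 kt

Leg 1: track=5.5°, groundspeed=132.2 kt
Leg 2: track=190.9°, groundspeed=90.0 kt
Leg 3: track=358.8°, groundspeed=136.7 kt
Leg 4: track=33.6°, groundspeed=111.8 kt
Leg 5: track=32.4°, groundspeed=112.6 kt
Leg 6: track=99.0°, groundspeed=78.5 kt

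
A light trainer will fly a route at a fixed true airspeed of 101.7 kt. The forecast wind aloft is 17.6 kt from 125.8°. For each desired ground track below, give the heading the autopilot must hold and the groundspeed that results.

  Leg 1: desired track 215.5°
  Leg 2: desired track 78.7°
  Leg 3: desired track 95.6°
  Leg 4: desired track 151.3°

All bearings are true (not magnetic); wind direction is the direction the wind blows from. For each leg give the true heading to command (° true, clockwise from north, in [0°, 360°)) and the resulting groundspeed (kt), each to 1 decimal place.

Leg 1: heading=205.5°, groundspeed=100.1 kt
Leg 2: heading=86.0°, groundspeed=88.9 kt
Leg 3: heading=100.6°, groundspeed=86.1 kt
Leg 4: heading=147.0°, groundspeed=85.5 kt

Leg 1: desired track 215.5°; wind correction -10.0° → command heading 205.5°, groundspeed 100.1 kt
Leg 2: desired track 78.7°; wind correction +7.3° → command heading 86.0°, groundspeed 88.9 kt
Leg 3: desired track 95.6°; wind correction +5.0° → command heading 100.6°, groundspeed 86.1 kt
Leg 4: desired track 151.3°; wind correction -4.3° → command heading 147.0°, groundspeed 85.5 kt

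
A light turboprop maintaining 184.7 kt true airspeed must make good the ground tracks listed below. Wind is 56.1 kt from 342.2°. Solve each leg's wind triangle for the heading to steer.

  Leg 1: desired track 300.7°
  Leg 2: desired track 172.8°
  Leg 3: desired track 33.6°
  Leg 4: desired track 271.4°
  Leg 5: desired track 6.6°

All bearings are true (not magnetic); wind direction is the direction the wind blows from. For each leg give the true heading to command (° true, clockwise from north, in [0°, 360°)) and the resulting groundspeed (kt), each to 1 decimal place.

Leg 1: heading=312.3°, groundspeed=138.9 kt
Leg 2: heading=176.0°, groundspeed=239.6 kt
Leg 3: heading=19.9°, groundspeed=144.4 kt
Leg 4: heading=288.1°, groundspeed=158.5 kt
Leg 5: heading=359.4°, groundspeed=132.2 kt

Leg 1: desired track 300.7°; wind correction +11.6° → command heading 312.3°, groundspeed 138.9 kt
Leg 2: desired track 172.8°; wind correction +3.2° → command heading 176.0°, groundspeed 239.6 kt
Leg 3: desired track 33.6°; wind correction -13.7° → command heading 19.9°, groundspeed 144.4 kt
Leg 4: desired track 271.4°; wind correction +16.7° → command heading 288.1°, groundspeed 158.5 kt
Leg 5: desired track 6.6°; wind correction -7.2° → command heading 359.4°, groundspeed 132.2 kt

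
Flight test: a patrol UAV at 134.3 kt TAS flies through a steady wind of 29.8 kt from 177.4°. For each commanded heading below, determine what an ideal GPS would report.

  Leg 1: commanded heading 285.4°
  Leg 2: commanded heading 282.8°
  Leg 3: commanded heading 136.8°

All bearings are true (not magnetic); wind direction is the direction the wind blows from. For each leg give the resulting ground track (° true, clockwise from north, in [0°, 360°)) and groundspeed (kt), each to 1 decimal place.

Leg 1: track=296.6°, groundspeed=146.3 kt
Leg 2: track=294.2°, groundspeed=145.1 kt
Leg 3: track=126.9°, groundspeed=113.3 kt

Leg 1: heading 285.4°; drift +11.2° → track 296.6°, groundspeed 146.3 kt
Leg 2: heading 282.8°; drift +11.4° → track 294.2°, groundspeed 145.1 kt
Leg 3: heading 136.8°; drift -9.9° → track 126.9°, groundspeed 113.3 kt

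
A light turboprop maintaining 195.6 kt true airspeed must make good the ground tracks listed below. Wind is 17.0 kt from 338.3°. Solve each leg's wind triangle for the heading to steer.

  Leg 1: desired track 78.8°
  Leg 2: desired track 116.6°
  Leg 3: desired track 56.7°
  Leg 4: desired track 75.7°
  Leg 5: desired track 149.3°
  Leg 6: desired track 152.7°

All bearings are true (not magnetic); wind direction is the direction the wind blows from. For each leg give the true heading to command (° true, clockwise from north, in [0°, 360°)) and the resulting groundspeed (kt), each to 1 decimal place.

Leg 1: heading=73.9°, groundspeed=198.0 kt
Leg 2: heading=113.3°, groundspeed=208.0 kt
Leg 3: heading=51.8°, groundspeed=191.5 kt
Leg 4: heading=70.8°, groundspeed=197.1 kt
Leg 5: heading=148.5°, groundspeed=212.4 kt
Leg 6: heading=152.2°, groundspeed=212.5 kt

Leg 1: desired track 78.8°; wind correction -4.9° → command heading 73.9°, groundspeed 198.0 kt
Leg 2: desired track 116.6°; wind correction -3.3° → command heading 113.3°, groundspeed 208.0 kt
Leg 3: desired track 56.7°; wind correction -4.9° → command heading 51.8°, groundspeed 191.5 kt
Leg 4: desired track 75.7°; wind correction -4.9° → command heading 70.8°, groundspeed 197.1 kt
Leg 5: desired track 149.3°; wind correction -0.8° → command heading 148.5°, groundspeed 212.4 kt
Leg 6: desired track 152.7°; wind correction -0.5° → command heading 152.2°, groundspeed 212.5 kt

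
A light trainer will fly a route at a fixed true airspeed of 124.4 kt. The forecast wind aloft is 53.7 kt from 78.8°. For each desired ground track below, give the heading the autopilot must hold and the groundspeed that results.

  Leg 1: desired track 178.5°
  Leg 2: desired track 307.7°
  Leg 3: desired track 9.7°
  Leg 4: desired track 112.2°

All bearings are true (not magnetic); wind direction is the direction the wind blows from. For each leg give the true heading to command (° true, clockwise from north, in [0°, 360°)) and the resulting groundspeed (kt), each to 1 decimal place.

Leg 1: desired track 178.5°; wind correction -25.2° → command heading 153.3°, groundspeed 121.6 kt
Leg 2: desired track 307.7°; wind correction +19.0° → command heading 326.7°, groundspeed 152.9 kt
Leg 3: desired track 9.7°; wind correction +23.8° → command heading 33.5°, groundspeed 94.7 kt
Leg 4: desired track 112.2°; wind correction -13.7° → command heading 98.5°, groundspeed 76.0 kt

Leg 1: heading=153.3°, groundspeed=121.6 kt
Leg 2: heading=326.7°, groundspeed=152.9 kt
Leg 3: heading=33.5°, groundspeed=94.7 kt
Leg 4: heading=98.5°, groundspeed=76.0 kt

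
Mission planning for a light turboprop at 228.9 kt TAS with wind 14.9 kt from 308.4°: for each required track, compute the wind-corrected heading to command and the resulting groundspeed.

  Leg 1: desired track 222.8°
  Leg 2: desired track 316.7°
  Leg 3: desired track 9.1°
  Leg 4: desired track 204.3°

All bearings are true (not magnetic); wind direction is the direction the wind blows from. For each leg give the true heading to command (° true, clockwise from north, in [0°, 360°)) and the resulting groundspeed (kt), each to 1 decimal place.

Leg 1: heading=226.5°, groundspeed=227.3 kt
Leg 2: heading=316.2°, groundspeed=214.1 kt
Leg 3: heading=5.8°, groundspeed=221.2 kt
Leg 4: heading=207.9°, groundspeed=232.1 kt

Leg 1: desired track 222.8°; wind correction +3.7° → command heading 226.5°, groundspeed 227.3 kt
Leg 2: desired track 316.7°; wind correction -0.5° → command heading 316.2°, groundspeed 214.1 kt
Leg 3: desired track 9.1°; wind correction -3.3° → command heading 5.8°, groundspeed 221.2 kt
Leg 4: desired track 204.3°; wind correction +3.6° → command heading 207.9°, groundspeed 232.1 kt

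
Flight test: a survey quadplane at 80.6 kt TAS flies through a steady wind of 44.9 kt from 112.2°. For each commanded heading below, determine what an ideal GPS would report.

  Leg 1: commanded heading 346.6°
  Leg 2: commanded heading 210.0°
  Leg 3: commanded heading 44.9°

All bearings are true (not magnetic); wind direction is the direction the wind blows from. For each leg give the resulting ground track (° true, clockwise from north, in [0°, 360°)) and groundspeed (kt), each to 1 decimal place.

Leg 1: track=327.7°, groundspeed=112.8 kt
Leg 2: track=237.2°, groundspeed=97.4 kt
Leg 3: track=11.7°, groundspeed=75.6 kt

Leg 1: heading 346.6°; drift -18.9° → track 327.7°, groundspeed 112.8 kt
Leg 2: heading 210.0°; drift +27.2° → track 237.2°, groundspeed 97.4 kt
Leg 3: heading 44.9°; drift -33.2° → track 11.7°, groundspeed 75.6 kt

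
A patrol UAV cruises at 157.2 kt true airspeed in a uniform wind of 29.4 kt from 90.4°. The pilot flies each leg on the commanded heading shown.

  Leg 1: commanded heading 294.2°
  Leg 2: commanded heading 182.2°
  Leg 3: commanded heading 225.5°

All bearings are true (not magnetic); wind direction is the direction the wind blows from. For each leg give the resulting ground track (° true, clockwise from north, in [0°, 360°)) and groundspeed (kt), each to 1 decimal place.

Leg 1: track=290.5°, groundspeed=184.5 kt
Leg 2: track=192.7°, groundspeed=160.8 kt
Leg 3: track=232.1°, groundspeed=179.2 kt

Leg 1: heading 294.2°; drift -3.7° → track 290.5°, groundspeed 184.5 kt
Leg 2: heading 182.2°; drift +10.5° → track 192.7°, groundspeed 160.8 kt
Leg 3: heading 225.5°; drift +6.6° → track 232.1°, groundspeed 179.2 kt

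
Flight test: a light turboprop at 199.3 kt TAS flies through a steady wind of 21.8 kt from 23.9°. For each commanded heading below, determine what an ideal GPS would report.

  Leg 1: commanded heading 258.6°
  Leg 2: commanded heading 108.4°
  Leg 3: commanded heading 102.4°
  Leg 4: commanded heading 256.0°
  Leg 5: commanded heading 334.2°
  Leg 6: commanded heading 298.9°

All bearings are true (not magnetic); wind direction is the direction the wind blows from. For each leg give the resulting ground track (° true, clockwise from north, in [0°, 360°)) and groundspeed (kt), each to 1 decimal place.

Leg 1: heading 258.6°; drift -4.8° → track 253.8°, groundspeed 212.6 kt
Leg 2: heading 108.4°; drift +6.3° → track 114.7°, groundspeed 198.4 kt
Leg 3: heading 102.4°; drift +6.3° → track 108.7°, groundspeed 196.1 kt
Leg 4: heading 256.0°; drift -4.6° → track 251.4°, groundspeed 213.4 kt
Leg 5: heading 334.2°; drift -5.1° → track 329.1°, groundspeed 185.9 kt
Leg 6: heading 298.9°; drift -6.3° → track 292.6°, groundspeed 198.6 kt

Leg 1: track=253.8°, groundspeed=212.6 kt
Leg 2: track=114.7°, groundspeed=198.4 kt
Leg 3: track=108.7°, groundspeed=196.1 kt
Leg 4: track=251.4°, groundspeed=213.4 kt
Leg 5: track=329.1°, groundspeed=185.9 kt
Leg 6: track=292.6°, groundspeed=198.6 kt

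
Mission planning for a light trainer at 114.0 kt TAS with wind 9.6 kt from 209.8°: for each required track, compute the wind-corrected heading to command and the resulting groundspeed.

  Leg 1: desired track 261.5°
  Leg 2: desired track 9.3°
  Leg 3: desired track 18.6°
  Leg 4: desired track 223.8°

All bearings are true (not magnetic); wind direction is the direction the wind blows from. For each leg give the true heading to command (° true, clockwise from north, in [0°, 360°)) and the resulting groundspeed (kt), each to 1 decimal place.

Leg 1: heading=257.7°, groundspeed=107.8 kt
Leg 2: heading=7.6°, groundspeed=122.9 kt
Leg 3: heading=17.7°, groundspeed=123.4 kt
Leg 4: heading=222.6°, groundspeed=104.7 kt

Leg 1: desired track 261.5°; wind correction -3.8° → command heading 257.7°, groundspeed 107.8 kt
Leg 2: desired track 9.3°; wind correction -1.7° → command heading 7.6°, groundspeed 122.9 kt
Leg 3: desired track 18.6°; wind correction -0.9° → command heading 17.7°, groundspeed 123.4 kt
Leg 4: desired track 223.8°; wind correction -1.2° → command heading 222.6°, groundspeed 104.7 kt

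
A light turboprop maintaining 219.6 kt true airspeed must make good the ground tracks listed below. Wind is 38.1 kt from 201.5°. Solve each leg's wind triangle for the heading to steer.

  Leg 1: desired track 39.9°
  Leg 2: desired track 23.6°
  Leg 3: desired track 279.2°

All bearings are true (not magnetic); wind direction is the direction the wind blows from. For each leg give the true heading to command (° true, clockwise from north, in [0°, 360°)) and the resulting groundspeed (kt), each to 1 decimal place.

Leg 1: desired track 39.9°; wind correction +3.1° → command heading 43.0°, groundspeed 255.4 kt
Leg 2: desired track 23.6°; wind correction +0.4° → command heading 24.0°, groundspeed 257.7 kt
Leg 3: desired track 279.2°; wind correction -9.8° → command heading 269.4°, groundspeed 208.3 kt

Leg 1: heading=43.0°, groundspeed=255.4 kt
Leg 2: heading=24.0°, groundspeed=257.7 kt
Leg 3: heading=269.4°, groundspeed=208.3 kt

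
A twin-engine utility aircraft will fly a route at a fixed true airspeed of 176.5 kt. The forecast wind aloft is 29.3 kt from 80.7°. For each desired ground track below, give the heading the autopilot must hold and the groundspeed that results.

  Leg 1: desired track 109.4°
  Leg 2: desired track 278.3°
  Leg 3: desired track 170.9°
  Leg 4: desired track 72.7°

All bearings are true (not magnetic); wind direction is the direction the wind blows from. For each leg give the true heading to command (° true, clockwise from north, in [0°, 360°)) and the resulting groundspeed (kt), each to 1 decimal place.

Leg 1: desired track 109.4°; wind correction -4.6° → command heading 104.8°, groundspeed 150.2 kt
Leg 2: desired track 278.3°; wind correction +2.9° → command heading 281.2°, groundspeed 204.2 kt
Leg 3: desired track 170.9°; wind correction -9.6° → command heading 161.3°, groundspeed 174.2 kt
Leg 4: desired track 72.7°; wind correction +1.3° → command heading 74.0°, groundspeed 147.4 kt

Leg 1: heading=104.8°, groundspeed=150.2 kt
Leg 2: heading=281.2°, groundspeed=204.2 kt
Leg 3: heading=161.3°, groundspeed=174.2 kt
Leg 4: heading=74.0°, groundspeed=147.4 kt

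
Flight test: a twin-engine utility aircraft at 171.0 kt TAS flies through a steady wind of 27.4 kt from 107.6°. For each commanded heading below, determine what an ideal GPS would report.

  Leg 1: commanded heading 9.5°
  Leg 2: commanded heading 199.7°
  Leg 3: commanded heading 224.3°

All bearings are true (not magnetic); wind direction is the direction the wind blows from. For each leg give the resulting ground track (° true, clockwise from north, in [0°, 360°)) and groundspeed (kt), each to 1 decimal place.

Leg 1: track=0.7°, groundspeed=177.0 kt
Leg 2: track=208.7°, groundspeed=174.2 kt
Leg 3: track=231.9°, groundspeed=184.9 kt

Leg 1: heading 9.5°; drift -8.8° → track 0.7°, groundspeed 177.0 kt
Leg 2: heading 199.7°; drift +9.0° → track 208.7°, groundspeed 174.2 kt
Leg 3: heading 224.3°; drift +7.6° → track 231.9°, groundspeed 184.9 kt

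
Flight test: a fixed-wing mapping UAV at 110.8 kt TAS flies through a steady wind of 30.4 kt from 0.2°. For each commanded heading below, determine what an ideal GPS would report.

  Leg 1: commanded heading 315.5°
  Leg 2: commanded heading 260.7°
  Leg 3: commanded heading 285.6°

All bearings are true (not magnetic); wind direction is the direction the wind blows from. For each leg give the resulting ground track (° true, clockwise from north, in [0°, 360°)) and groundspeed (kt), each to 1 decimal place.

Leg 1: heading 315.5°; drift -13.5° → track 302.0°, groundspeed 91.7 kt
Leg 2: heading 260.7°; drift -14.5° → track 246.2°, groundspeed 119.6 kt
Leg 3: heading 285.6°; drift -15.9° → track 269.7°, groundspeed 106.8 kt

Leg 1: track=302.0°, groundspeed=91.7 kt
Leg 2: track=246.2°, groundspeed=119.6 kt
Leg 3: track=269.7°, groundspeed=106.8 kt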